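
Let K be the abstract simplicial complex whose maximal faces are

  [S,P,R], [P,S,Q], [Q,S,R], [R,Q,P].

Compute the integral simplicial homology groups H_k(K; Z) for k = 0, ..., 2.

H_0 ≅ Z,  H_1 = 0,  H_2 ≅ Z.

Fix the vertex order P < Q < R < S and write every simplex with vertices in increasing order. Then dim K = 2 and the simplices of K are:

  0-simplices (4): P, Q, R, S
  1-simplices (6): PQ, PR, PS, QR, QS, RS
  2-simplices (4): PQR, PQS, PRS, QRS

giving chain groups C_0 ≅ Z^4, C_1 ≅ Z^6, C_2 ≅ Z^4.

∂_1: C_1 → C_0 maps an edge to its endpoints' difference, ∂[p,q] = q − p.
The 4×6 boundary matrix has rank 3 and Smith normal form diag(1,1,1).

∂_2: C_2 → C_1 acts by ∂[p,q,r] = [q,r] − [p,r] + [p,q]. For instance
  ∂PRS = RS − PS + PR,
  ∂PQS = QS − PS + PQ.
The 6×4 boundary matrix has rank 3 and Smith normal form diag(1,1,1).

From H_k ≅ ker(∂_k) / im(∂_{k+1}) we obtain:

  H_0: rank C_0 − rank ∂_1 = 4 − 3 = 1, and the invariant factors of ∂_1 are all 1, so H_0 = Z.
  H_1: rank ker ∂_1 − rank ∂_2 = (6 − 3) − 3 = 0, and the invariant factors of ∂_2 are all 1, so H_1 = 0.
  H_2: rank ker ∂_2 − rank ∂_3 = (4 − 3) − 0 = 1, and there is no ∂_3, so H_2 = Z.

As a check, the Euler characteristic is 4 − 6 + 4 = 2, which agrees with 1 − 0 + 1 = 2.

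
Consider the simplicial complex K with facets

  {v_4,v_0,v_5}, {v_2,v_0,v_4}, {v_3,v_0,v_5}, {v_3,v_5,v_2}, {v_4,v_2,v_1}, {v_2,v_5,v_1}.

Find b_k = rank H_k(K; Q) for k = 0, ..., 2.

b_0 = 1, b_1 = 1, b_2 = 0.

Fix the vertex order v_0 < v_1 < v_2 < v_3 < v_4 < v_5 and write every simplex with vertices in increasing order. Then dim K = 2 and the simplices of K are:

  0-simplices (6): [v_0], [v_1], [v_2], [v_3], [v_4], [v_5]
  1-simplices (12): [v_0,v_2], [v_0,v_3], [v_0,v_4], [v_0,v_5], [v_1,v_2], [v_1,v_4], [v_1,v_5], [v_2,v_3], [v_2,v_4], [v_2,v_5], [v_3,v_5], [v_4,v_5]
  2-simplices (6): [v_0,v_2,v_4], [v_0,v_3,v_5], [v_0,v_4,v_5], [v_1,v_2,v_4], [v_1,v_2,v_5], [v_2,v_3,v_5]

so the chain groups are C_0 ≅ Z^6, C_1 ≅ Z^12, C_2 ≅ Z^6.

Boundary ∂_1: C_1 → C_0 is given by ∂[p,q] = [q] − [p].
The 6×12 boundary matrix has rank 5 and Smith normal form diag(1,1,1,1,1).

∂_2: C_2 → C_1 acts by ∂[p,q,r] = [q,r] − [p,r] + [p,q]. For instance
  ∂[v_1,v_2,v_5] = [v_2,v_5] − [v_1,v_5] + [v_1,v_2],
  ∂[v_1,v_2,v_4] = [v_2,v_4] − [v_1,v_4] + [v_1,v_2].
The 12×6 boundary matrix has rank 6 and Smith normal form diag(1,1,1,1,1,1).

From H_k ≅ ker(∂_k) / im(∂_{k+1}) we obtain:

  H_0: rank C_0 − rank ∂_1 = 6 − 5 = 1, and the invariant factors of ∂_1 are all 1, so H_0 ≅ Z.
  H_1: rank ker ∂_1 − rank ∂_2 = (12 − 5) − 6 = 1, and the invariant factors of ∂_2 are all 1, so H_1 ≅ Z.
  H_2: rank ker ∂_2 − rank ∂_3 = (6 − 6) − 0 = 0, and there is no ∂_3, so H_2 ≅ 0.

Hence the Betti numbers are b_0 = 1, b_1 = 1, b_2 = 0.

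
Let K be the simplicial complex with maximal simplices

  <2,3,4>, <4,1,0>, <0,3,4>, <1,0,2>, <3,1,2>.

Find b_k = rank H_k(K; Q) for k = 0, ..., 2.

b_0 = 1, b_1 = 1, b_2 = 0.

Take the total order 0 < 1 < 2 < 3 < 4 on the vertex set. Then K (dimension 2) consists of the simplices:

  0-simplices (5): [0], [1], [2], [3], [4]
  1-simplices (10): [0,1], [0,2], [0,3], [0,4], [1,2], [1,3], [1,4], [2,3], [2,4], [3,4]
  2-simplices (5): [0,1,2], [0,1,4], [0,3,4], [1,2,3], [2,3,4]

giving chain groups C_0 ≅ Z^5, C_1 ≅ Z^10, C_2 ≅ Z^5.

The boundary map ∂_1: C_1 → C_0 sends each edge [p,q] (with p < q) to q − p. For instance
  ∂[0,3] = [3] − [0].
The resulting 5×10 matrix has rank 4, and its Smith normal form has invariant factors (1,1,1,1).

The boundary map ∂_2: C_2 → C_1 acts by ∂[p,q,r] = [q,r] − [p,r] + [p,q]. For instance
  ∂[0,1,2] = [1,2] − [0,2] + [0,1],
  ∂[0,3,4] = [3,4] − [0,4] + [0,3].
This gives a 10×5 integer matrix of rank 5; reducing to Smith normal form yields diagonal entries (1,1,1,1,1).

From H_k ≅ ker(∂_k) / im(∂_{k+1}) we obtain:

  H_0: rank C_0 − rank ∂_1 = 5 − 4 = 1, and the invariant factors of ∂_1 are all 1, so H_0 ≅ Z.
  H_1: rank ker ∂_1 − rank ∂_2 = (10 − 4) − 5 = 1, and the invariant factors of ∂_2 are all 1, so H_1 ≅ Z.
  H_2: rank ker ∂_2 − rank ∂_3 = (5 − 5) − 0 = 0, and there is no ∂_3, so H_2 ≅ 0.

Hence the Betti numbers are b_0 = 1, b_1 = 1, b_2 = 0.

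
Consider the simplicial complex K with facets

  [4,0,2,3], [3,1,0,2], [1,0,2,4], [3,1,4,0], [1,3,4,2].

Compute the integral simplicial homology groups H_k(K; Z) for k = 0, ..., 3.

H_0 = Z,  H_1 = 0,  H_2 = 0,  H_3 = Z.

We work with the vertex ordering 0 < 1 < 2 < 3 < 4. The simplices of K, each written with vertices in increasing order, are:

  0-simplices (5): [0], [1], [2], [3], [4]
  1-simplices (10): [0,1], [0,2], [0,3], [0,4], [1,2], [1,3], [1,4], [2,3], [2,4], [3,4]
  2-simplices (10): [0,1,2], [0,1,3], [0,1,4], [0,2,3], [0,2,4], [0,3,4], [1,2,3], [1,2,4], [1,3,4], [2,3,4]
  3-simplices (5): [0,1,2,3], [0,1,2,4], [0,1,3,4], [0,2,3,4], [1,2,3,4]

giving chain groups C_0 ≅ Z^5, C_1 ≅ Z^10, C_2 ≅ Z^10, C_3 ≅ Z^5.

Boundary ∂_1: C_1 → C_0 sends each edge [p,q] (with p < q) to q − p. For instance
  ∂[2,4] = [4] − [2].
The resulting 5×10 matrix has rank 4, and its Smith normal form has invariant factors (1,1,1,1).

Boundary ∂_2: C_2 → C_1 acts by ∂[p,q,r] = [q,r] − [p,r] + [p,q]. For instance
  ∂[1,2,3] = [2,3] − [1,3] + [1,2],
  ∂[0,1,4] = [1,4] − [0,4] + [0,1].
As a 10×10 matrix over Z this has rank 6, with invariant factors (1,1,1,1,1,1).

Boundary ∂_3: C_3 → C_2 sends each 3-simplex σ to the alternating sum Σ_i (−1)^i (σ with its i-th vertex removed). For instance
  ∂[0,2,3,4] = [2,3,4] − [0,3,4] + [0,2,4] − [0,2,3],
  ∂[1,2,3,4] = [2,3,4] − [1,3,4] + [1,2,4] − [1,2,3].
As a 10×5 matrix over Z this has rank 4, with invariant factors (1,1,1,1).

Computing H_k = (kernel of ∂_k) / (image of ∂_{k+1}):

  H_0: rank C_0 − rank ∂_1 = 5 − 4 = 1, and the invariant factors of ∂_1 are all 1, so H_0 ≅ Z.
  H_1: rank ker ∂_1 − rank ∂_2 = (10 − 4) − 6 = 0, and the invariant factors of ∂_2 are all 1, so H_1 ≅ 0.
  H_2: rank ker ∂_2 − rank ∂_3 = (10 − 6) − 4 = 0, and the invariant factors of ∂_3 are all 1, so H_2 ≅ 0.
  H_3: rank ker ∂_3 − rank ∂_4 = (5 − 4) − 0 = 1, and there is no ∂_4, so H_3 ≅ Z.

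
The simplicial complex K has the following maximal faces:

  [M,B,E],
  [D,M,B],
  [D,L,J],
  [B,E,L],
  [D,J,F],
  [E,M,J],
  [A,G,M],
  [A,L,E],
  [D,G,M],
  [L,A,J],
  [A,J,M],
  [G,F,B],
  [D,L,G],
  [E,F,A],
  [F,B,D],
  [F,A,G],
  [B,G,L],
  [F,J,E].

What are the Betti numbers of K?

K has 9 vertices, 27 edges, 18 triangles.
rank ∂_0 = 0, rank ∂_1 = 8 ⇒ b_0 = 9 − 0 − 8 = 1; all invariant factors of ∂_1 are 1 so no torsion. So H_0 ≅ Z.
rank ∂_1 = 8, rank ∂_2 = 18 ⇒ b_1 = 27 − 8 − 18 = 1; ∂_2 has invariant factor(s) [2] giving torsion. So H_1 ≅ Z × Z/2.
rank ∂_2 = 18, rank ∂_3 = 0 ⇒ b_2 = 18 − 18 − 0 = 0. So H_2 ≅ 0.

b_0 = 1, b_1 = 1, b_2 = 0.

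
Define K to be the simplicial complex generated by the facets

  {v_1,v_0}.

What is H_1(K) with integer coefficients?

Order the vertices as v_0 < v_1. Listing each simplex with vertices in this order, K has dimension 1 with simplices:

  0-simplices (2): [v_0], [v_1]
  1-simplices (1): [v_0,v_1]

so the chain groups are C_0 ≅ Z^2, C_1 ≅ Z^1.

Boundary ∂_1: C_1 → C_0 is given by ∂[p,q] = [q] − [p].
The resulting 2×1 matrix has rank 1, and its Smith normal form has invariant factors (1).

Computing H_k = (kernel of ∂_k) / (image of ∂_{k+1}):

  H_1: rank ker ∂_1 − rank ∂_2 = (1 − 1) − 0 = 0, and there is no ∂_2, so H_1 = 0.

H_1 ≅ 0.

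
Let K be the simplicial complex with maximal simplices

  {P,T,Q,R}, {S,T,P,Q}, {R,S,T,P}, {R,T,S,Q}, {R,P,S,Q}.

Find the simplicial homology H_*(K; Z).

H_0 = Z,  H_1 = 0,  H_2 = 0,  H_3 = Z.

K has 5 vertices, 10 edges, 10 triangles, 5 3-simplices.
rank ∂_0 = 0, rank ∂_1 = 4 ⇒ b_0 = 5 − 0 − 4 = 1; all invariant factors of ∂_1 are 1 so no torsion. So H_0 = Z.
rank ∂_1 = 4, rank ∂_2 = 6 ⇒ b_1 = 10 − 4 − 6 = 0; all invariant factors of ∂_2 are 1 so no torsion. So H_1 = 0.
rank ∂_2 = 6, rank ∂_3 = 4 ⇒ b_2 = 10 − 6 − 4 = 0; all invariant factors of ∂_3 are 1 so no torsion. So H_2 = 0.
rank ∂_3 = 4, rank ∂_4 = 0 ⇒ b_3 = 5 − 4 − 0 = 1. So H_3 = Z.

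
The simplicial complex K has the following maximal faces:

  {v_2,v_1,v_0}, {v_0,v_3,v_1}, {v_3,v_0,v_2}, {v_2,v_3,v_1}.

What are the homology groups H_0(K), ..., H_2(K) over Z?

We work with the vertex ordering v_0 < v_1 < v_2 < v_3. The simplices of K, each written with vertices in increasing order, are:

  0-simplices (4): [v_0], [v_1], [v_2], [v_3]
  1-simplices (6): [v_0,v_1], [v_0,v_2], [v_0,v_3], [v_1,v_2], [v_1,v_3], [v_2,v_3]
  2-simplices (4): [v_0,v_1,v_2], [v_0,v_1,v_3], [v_0,v_2,v_3], [v_1,v_2,v_3]

so the chain groups are C_0 ≅ Z^4, C_1 ≅ Z^6, C_2 ≅ Z^4.

Boundary ∂_1: C_1 → C_0 maps an edge to its endpoints' difference, ∂[p,q] = q − p.
The resulting 4×6 matrix has rank 3, and its Smith normal form has invariant factors (1,1,1).

Boundary ∂_2: C_2 → C_1 maps a triangle to the signed sum of its edges. For instance
  ∂[v_0,v_1,v_3] = [v_1,v_3] − [v_0,v_3] + [v_0,v_1],
  ∂[v_0,v_2,v_3] = [v_2,v_3] − [v_0,v_3] + [v_0,v_2].
As a 6×4 matrix over Z this has rank 3, with invariant factors (1,1,1).

Now H_k = ker ∂_k / im ∂_{k+1}, so:

  H_0: rank C_0 − rank ∂_1 = 4 − 3 = 1, and the invariant factors of ∂_1 are all 1, so H_0 ≅ Z.
  H_1: rank ker ∂_1 − rank ∂_2 = (6 − 3) − 3 = 0, and the invariant factors of ∂_2 are all 1, so H_1 ≅ 0.
  H_2: rank ker ∂_2 − rank ∂_3 = (4 − 3) − 0 = 1, and there is no ∂_3, so H_2 ≅ Z.

H_0 ≅ Z,  H_1 = 0,  H_2 ≅ Z.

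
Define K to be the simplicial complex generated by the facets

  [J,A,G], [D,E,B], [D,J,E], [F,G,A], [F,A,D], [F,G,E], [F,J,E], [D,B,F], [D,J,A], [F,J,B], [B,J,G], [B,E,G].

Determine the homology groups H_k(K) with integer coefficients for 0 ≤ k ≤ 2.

H_0 = Z,  H_1 = Z/2,  H_2 = 0.

K has 7 vertices, 18 edges, 12 triangles.
rank ∂_0 = 0, rank ∂_1 = 6 ⇒ b_0 = 7 − 0 − 6 = 1; all invariant factors of ∂_1 are 1 so no torsion. So H_0 ≅ Z.
rank ∂_1 = 6, rank ∂_2 = 12 ⇒ b_1 = 18 − 6 − 12 = 0; ∂_2 has invariant factor(s) [2] giving torsion. So H_1 ≅ Z/2.
rank ∂_2 = 12, rank ∂_3 = 0 ⇒ b_2 = 12 − 12 − 0 = 0. So H_2 ≅ 0.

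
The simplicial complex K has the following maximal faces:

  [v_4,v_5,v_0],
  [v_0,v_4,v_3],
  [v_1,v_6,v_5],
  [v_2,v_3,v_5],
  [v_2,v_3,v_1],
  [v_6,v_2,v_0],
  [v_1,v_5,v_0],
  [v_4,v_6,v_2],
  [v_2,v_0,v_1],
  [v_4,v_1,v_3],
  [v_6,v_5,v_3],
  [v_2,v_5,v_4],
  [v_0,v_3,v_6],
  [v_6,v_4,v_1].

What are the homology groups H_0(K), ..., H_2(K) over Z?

Take the total order v_0 < v_1 < v_2 < v_3 < v_4 < v_5 < v_6 on the vertex set. Then K (dimension 2) consists of the simplices:

  0-simplices (7): [v_0], [v_1], [v_2], [v_3], [v_4], [v_5], [v_6]
  1-simplices (21): (21 of them)
  2-simplices (14): (14 of them)

so the chain groups are C_0 ≅ Z^7, C_1 ≅ Z^21, C_2 ≅ Z^14.

The boundary map ∂_1: C_1 → C_0 maps an edge to its endpoints' difference, ∂[p,q] = q − p.
This gives a 7×21 integer matrix of rank 6; reducing to Smith normal form yields diagonal entries (1,1,1,1,1,1).

Boundary ∂_2: C_2 → C_1 acts by ∂[p,q,r] = [q,r] − [p,r] + [p,q]. For instance
  ∂[v_2,v_4,v_5] = [v_4,v_5] − [v_2,v_5] + [v_2,v_4],
  ∂[v_1,v_4,v_6] = [v_4,v_6] − [v_1,v_6] + [v_1,v_4].
This gives a 21×14 integer matrix of rank 13; reducing to Smith normal form yields diagonal entries (1,1,1,1,1,1,1,1,1,1,1,1,1).

Now H_k = ker ∂_k / im ∂_{k+1}, so:

  H_0: rank C_0 − rank ∂_1 = 7 − 6 = 1, and the invariant factors of ∂_1 are all 1, so H_0 = Z.
  H_1: rank ker ∂_1 − rank ∂_2 = (21 − 6) − 13 = 2, and the invariant factors of ∂_2 are all 1, so H_1 = Z^2.
  H_2: rank ker ∂_2 − rank ∂_3 = (14 − 13) − 0 = 1, and there is no ∂_3, so H_2 = Z.

(K is a triangulation of the torus T^2.)

H_0 = Z,  H_1 = Z^2,  H_2 = Z.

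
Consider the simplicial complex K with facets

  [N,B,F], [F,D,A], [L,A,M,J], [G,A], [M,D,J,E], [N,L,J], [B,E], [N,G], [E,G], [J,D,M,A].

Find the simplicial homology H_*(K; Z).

K has 10 vertices, 23 edges, 13 triangles, 3 3-simplices.
rank ∂_0 = 0, rank ∂_1 = 9 ⇒ b_0 = 10 − 0 − 9 = 1; all invariant factors of ∂_1 are 1 so no torsion. So H_0 ≅ Z.
rank ∂_1 = 9, rank ∂_2 = 10 ⇒ b_1 = 23 − 9 − 10 = 4; all invariant factors of ∂_2 are 1 so no torsion. So H_1 ≅ Z^4.
rank ∂_2 = 10, rank ∂_3 = 3 ⇒ b_2 = 13 − 10 − 3 = 0; all invariant factors of ∂_3 are 1 so no torsion. So H_2 ≅ 0.
rank ∂_3 = 3, rank ∂_4 = 0 ⇒ b_3 = 3 − 3 − 0 = 0. So H_3 ≅ 0.

H_0 = Z,  H_1 = Z^4,  H_2 = 0,  H_3 = 0.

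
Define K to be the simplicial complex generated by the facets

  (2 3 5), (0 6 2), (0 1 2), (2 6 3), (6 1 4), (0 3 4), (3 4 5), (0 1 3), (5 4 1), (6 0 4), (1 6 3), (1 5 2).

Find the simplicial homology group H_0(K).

Take the total order 0 < 1 < 2 < 3 < 4 < 5 < 6 on the vertex set. Then K (dimension 2) consists of the simplices:

  0-simplices (7): [0], [1], [2], [3], [4], [5], [6]
  1-simplices (18): [0,1], [0,2], [0,3], [0,4], [0,6], [1,2], [1,3], [1,4], [1,5], [1,6], [2,3], [2,5], [2,6], [3,4], [3,5], [3,6], [4,5], [4,6]
  2-simplices (12): [0,1,2], [0,1,3], [0,2,6], [0,3,4], [0,4,6], [1,2,5], [1,3,6], [1,4,5], [1,4,6], [2,3,5], [2,3,6], [3,4,5]

giving chain groups C_0 ≅ Z^7, C_1 ≅ Z^18, C_2 ≅ Z^12.

Boundary ∂_1: C_1 → C_0 maps an edge to its endpoints' difference, ∂[p,q] = q − p. For instance
  ∂[1,3] = [3] − [1].
This gives a 7×18 integer matrix of rank 6; reducing to Smith normal form yields diagonal entries (1,1,1,1,1,1).

The boundary map ∂_2: C_2 → C_1 sends each 2-simplex [p,q,r] to [q,r] − [p,r] + [p,q]. For instance
  ∂[0,2,6] = [2,6] − [0,6] + [0,2],
  ∂[0,4,6] = [4,6] − [0,6] + [0,4].
The resulting 18×12 matrix has rank 12, and its Smith normal form has invariant factors (1,1,1,1,1,1,1,1,1,1,1,2).

Computing H_k = (kernel of ∂_k) / (image of ∂_{k+1}):

  H_0: rank C_0 − rank ∂_1 = 7 − 6 = 1, and the invariant factors of ∂_1 are all 1, so H_0 = Z.

H_0 ≅ Z.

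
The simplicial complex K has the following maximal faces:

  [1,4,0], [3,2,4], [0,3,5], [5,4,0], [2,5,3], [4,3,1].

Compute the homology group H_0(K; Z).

H_0 = Z.

Fix the vertex order 0 < 1 < 2 < 3 < 4 < 5 and write every simplex with vertices in increasing order. Then dim K = 2 and the simplices of K are:

  0-simplices (6): [0], [1], [2], [3], [4], [5]
  1-simplices (12): [0,1], [0,3], [0,4], [0,5], [1,3], [1,4], [2,3], [2,4], [2,5], [3,4], [3,5], [4,5]
  2-simplices (6): [0,1,4], [0,3,5], [0,4,5], [1,3,4], [2,3,4], [2,3,5]

giving chain groups C_0 ≅ Z^6, C_1 ≅ Z^12, C_2 ≅ Z^6.

The boundary map ∂_1: C_1 → C_0 maps an edge to its endpoints' difference, ∂[p,q] = q − p. For instance
  ∂[0,5] = [5] − [0].
As a 6×12 matrix over Z this has rank 5, with invariant factors (1,1,1,1,1).

∂_2: C_2 → C_1 sends each 2-simplex [p,q,r] to [q,r] − [p,r] + [p,q]. For instance
  ∂[1,3,4] = [3,4] − [1,4] + [1,3],
  ∂[0,3,5] = [3,5] − [0,5] + [0,3].
The resulting 12×6 matrix has rank 6, and its Smith normal form has invariant factors (1,1,1,1,1,1).

From H_k ≅ ker(∂_k) / im(∂_{k+1}) we obtain:

  H_0: rank C_0 − rank ∂_1 = 6 − 5 = 1, and the invariant factors of ∂_1 are all 1, so H_0 ≅ Z.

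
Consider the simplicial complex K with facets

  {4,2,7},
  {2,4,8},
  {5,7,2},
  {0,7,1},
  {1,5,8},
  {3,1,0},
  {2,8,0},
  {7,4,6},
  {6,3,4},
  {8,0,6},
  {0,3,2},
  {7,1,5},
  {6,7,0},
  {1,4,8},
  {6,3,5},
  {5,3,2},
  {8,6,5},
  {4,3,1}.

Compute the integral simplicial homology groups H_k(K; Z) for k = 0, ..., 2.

H_0 ≅ Z,  H_1 ≅ Z^2,  H_2 ≅ Z.

Take the total order 0 < 1 < 2 < 3 < 4 < 5 < 6 < 7 < 8 on the vertex set. Then K (dimension 2) consists of the simplices:

  0-simplices (9): [0], [1], [2], [3], [4], [5], [6], [7], [8]
  1-simplices (27): (27 of them)
  2-simplices (18): [0,1,3], [0,1,7], [0,2,3], [0,2,8], [0,6,7], [0,6,8], [1,3,4], [1,4,8], [1,5,7], [1,5,8], [2,3,5], [2,4,7], [2,4,8], [2,5,7], [3,4,6], [3,5,6], [4,6,7], [5,6,8]

giving chain groups C_0 ≅ Z^9, C_1 ≅ Z^27, C_2 ≅ Z^18.

The boundary map ∂_1: C_1 → C_0 sends each edge [p,q] (with p < q) to q − p. For instance
  ∂[0,2] = [2] − [0].
The 9×27 boundary matrix has rank 8 and Smith normal form diag(1,1,1,1,1,1,1,1).

∂_2: C_2 → C_1 acts by ∂[p,q,r] = [q,r] − [p,r] + [p,q]. For instance
  ∂[1,3,4] = [3,4] − [1,4] + [1,3],
  ∂[3,5,6] = [5,6] − [3,6] + [3,5].
The 27×18 boundary matrix has rank 17 and Smith normal form diag(1,1,1,1,1,1,1,1,1,1,1,1,1,1,1,1,1).

Computing H_k = (kernel of ∂_k) / (image of ∂_{k+1}):

  H_0: rank C_0 − rank ∂_1 = 9 − 8 = 1, and the invariant factors of ∂_1 are all 1, so H_0 ≅ Z.
  H_1: rank ker ∂_1 − rank ∂_2 = (27 − 8) − 17 = 2, and the invariant factors of ∂_2 are all 1, so H_1 ≅ Z^2.
  H_2: rank ker ∂_2 − rank ∂_3 = (18 − 17) − 0 = 1, and there is no ∂_3, so H_2 ≅ Z.

As a check, the Euler characteristic is 9 − 27 + 18 = 0, which agrees with 1 − 2 + 1 = 0.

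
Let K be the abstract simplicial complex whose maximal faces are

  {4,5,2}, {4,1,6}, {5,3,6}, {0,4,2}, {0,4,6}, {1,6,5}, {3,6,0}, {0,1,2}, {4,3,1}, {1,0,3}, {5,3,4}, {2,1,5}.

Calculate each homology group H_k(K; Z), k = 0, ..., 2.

H_0 = Z,  H_1 = Z/2,  H_2 = 0.

Fix the vertex order 0 < 1 < 2 < 3 < 4 < 5 < 6 and write every simplex with vertices in increasing order. Then dim K = 2 and the simplices of K are:

  0-simplices (7): [0], [1], [2], [3], [4], [5], [6]
  1-simplices (18): [0,1], [0,2], [0,3], [0,4], [0,6], [1,2], [1,3], [1,4], [1,5], [1,6], [2,4], [2,5], [3,4], [3,5], [3,6], [4,5], [4,6], [5,6]
  2-simplices (12): [0,1,2], [0,1,3], [0,2,4], [0,3,6], [0,4,6], [1,2,5], [1,3,4], [1,4,6], [1,5,6], [2,4,5], [3,4,5], [3,5,6]

Hence C_0 ≅ Z^7, C_1 ≅ Z^18, C_2 ≅ Z^12.

∂_1: C_1 → C_0 sends each edge [p,q] (with p < q) to q − p.
As a 7×18 matrix over Z this has rank 6, with invariant factors (1,1,1,1,1,1).

The boundary map ∂_2: C_2 → C_1 maps a triangle to the signed sum of its edges. For instance
  ∂[3,4,5] = [4,5] − [3,5] + [3,4],
  ∂[0,1,2] = [1,2] − [0,2] + [0,1].
As a 18×12 matrix over Z this has rank 12, with invariant factors (1,1,1,1,1,1,1,1,1,1,1,2).

Now H_k = ker ∂_k / im ∂_{k+1}, so:

  H_0: rank C_0 − rank ∂_1 = 7 − 6 = 1, and the invariant factors of ∂_1 are all 1, so H_0 ≅ Z.
  H_1: rank ker ∂_1 − rank ∂_2 = (18 − 6) − 12 = 0, and ∂_2 has invariant factor 2 > 1, so H_1 ≅ Z/2.
  H_2: rank ker ∂_2 − rank ∂_3 = (12 − 12) − 0 = 0, and there is no ∂_3, so H_2 ≅ 0.

As a check, the Euler characteristic is 7 − 18 + 12 = 1, which agrees with 1 − 0 + 0 = 1.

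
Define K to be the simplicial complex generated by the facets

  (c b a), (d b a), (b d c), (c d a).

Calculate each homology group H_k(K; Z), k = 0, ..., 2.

H_0 = Z,  H_1 = 0,  H_2 = Z.

We work with the vertex ordering a < b < c < d. The simplices of K, each written with vertices in increasing order, are:

  0-simplices (4): a, b, c, d
  1-simplices (6): ab, ac, ad, bc, bd, cd
  2-simplices (4): abc, abd, acd, bcd

so the chain groups are C_0 ≅ Z^4, C_1 ≅ Z^6, C_2 ≅ Z^4.

Boundary ∂_1: C_1 → C_0 is given by ∂[p,q] = [q] − [p]. For instance
  ∂ad = d − a.
This gives a 4×6 integer matrix of rank 3; reducing to Smith normal form yields diagonal entries (1,1,1).

∂_2: C_2 → C_1 maps a triangle to the signed sum of its edges. For instance
  ∂bcd = cd − bd + bc,
  ∂acd = cd − ad + ac.
As a 6×4 matrix over Z this has rank 3, with invariant factors (1,1,1).

Computing H_k = (kernel of ∂_k) / (image of ∂_{k+1}):

  H_0: rank C_0 − rank ∂_1 = 4 − 3 = 1, and the invariant factors of ∂_1 are all 1, so H_0 = Z.
  H_1: rank ker ∂_1 − rank ∂_2 = (6 − 3) − 3 = 0, and the invariant factors of ∂_2 are all 1, so H_1 = 0.
  H_2: rank ker ∂_2 − rank ∂_3 = (4 − 3) − 0 = 1, and there is no ∂_3, so H_2 = Z.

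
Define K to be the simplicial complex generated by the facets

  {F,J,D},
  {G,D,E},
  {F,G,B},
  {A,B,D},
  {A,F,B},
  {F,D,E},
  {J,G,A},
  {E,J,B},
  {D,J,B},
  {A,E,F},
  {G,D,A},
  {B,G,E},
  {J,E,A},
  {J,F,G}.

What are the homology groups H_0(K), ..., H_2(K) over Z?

Fix the vertex order A < B < D < E < F < G < J and write every simplex with vertices in increasing order. Then dim K = 2 and the simplices of K are:

  0-simplices (7): A, B, D, E, F, G, J
  1-simplices (21): AB, AD, AE, AF, AG, AJ, BD, BE, BF, BG, BJ, DE, DF, DG, DJ, EF, EG, EJ, FG, FJ, GJ
  2-simplices (14): ABD, ABF, ADG, AEF, AEJ, AGJ, BDJ, BEG, BEJ, BFG, DEF, DEG, DFJ, FGJ

giving chain groups C_0 ≅ Z^7, C_1 ≅ Z^21, C_2 ≅ Z^14.

Boundary ∂_1: C_1 → C_0 sends each edge [p,q] (with p < q) to q − p. For instance
  ∂DG = G − D.
The resulting 7×21 matrix has rank 6, and its Smith normal form has invariant factors (1,1,1,1,1,1).

Boundary ∂_2: C_2 → C_1 acts by ∂[p,q,r] = [q,r] − [p,r] + [p,q]. For instance
  ∂AEF = EF − AF + AE,
  ∂FGJ = GJ − FJ + FG.
This gives a 21×14 integer matrix of rank 13; reducing to Smith normal form yields diagonal entries (1,1,1,1,1,1,1,1,1,1,1,1,1).

From H_k ≅ ker(∂_k) / im(∂_{k+1}) we obtain:

  H_0: rank C_0 − rank ∂_1 = 7 − 6 = 1, and the invariant factors of ∂_1 are all 1, so H_0 ≅ Z.
  H_1: rank ker ∂_1 − rank ∂_2 = (21 − 6) − 13 = 2, and the invariant factors of ∂_2 are all 1, so H_1 ≅ Z^2.
  H_2: rank ker ∂_2 − rank ∂_3 = (14 − 13) − 0 = 1, and there is no ∂_3, so H_2 ≅ Z.

As a check, the Euler characteristic is 7 − 21 + 14 = 0, which agrees with 1 − 2 + 1 = 0.

H_0 ≅ Z,  H_1 ≅ Z^2,  H_2 ≅ Z.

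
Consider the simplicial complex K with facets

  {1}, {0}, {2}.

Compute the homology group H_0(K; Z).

Order the vertices as 0 < 1 < 2. Listing each simplex with vertices in this order, K has dimension 0 with simplices:

  0-simplices (3): [0], [1], [2]

so the chain groups are C_0 ≅ Z^3.

Reading off H_k = ker ∂_k / im ∂_{k+1}:

  H_0: rank C_0 − rank ∂_1 = 3 − 0 = 3, and there is no ∂_1, so H_0 = Z^3.

H_0 ≅ Z^3.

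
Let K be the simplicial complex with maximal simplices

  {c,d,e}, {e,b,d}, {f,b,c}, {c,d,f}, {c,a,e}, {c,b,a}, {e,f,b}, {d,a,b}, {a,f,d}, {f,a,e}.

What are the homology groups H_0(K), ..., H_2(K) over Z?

We work with the vertex ordering a < b < c < d < e < f. The simplices of K, each written with vertices in increasing order, are:

  0-simplices (6): a, b, c, d, e, f
  1-simplices (15): ab, ac, ad, ae, af, bc, bd, be, bf, cd, ce, cf, de, df, ef
  2-simplices (10): abc, abd, ace, adf, aef, bcf, bde, bef, cde, cdf

so the chain groups are C_0 ≅ Z^6, C_1 ≅ Z^15, C_2 ≅ Z^10.

∂_1: C_1 → C_0 is given by ∂[p,q] = [q] − [p]. For instance
  ∂ef = f − e.
As a 6×15 matrix over Z this has rank 5, with invariant factors (1,1,1,1,1).

∂_2: C_2 → C_1 sends each 2-simplex [p,q,r] to [q,r] − [p,r] + [p,q]. For instance
  ∂adf = df − af + ad,
  ∂bcf = cf − bf + bc.
This gives a 15×10 integer matrix of rank 10; reducing to Smith normal form yields diagonal entries (1,1,1,1,1,1,1,1,1,2).

From H_k ≅ ker(∂_k) / im(∂_{k+1}) we obtain:

  H_0: rank C_0 − rank ∂_1 = 6 − 5 = 1, and the invariant factors of ∂_1 are all 1, so H_0 ≅ Z.
  H_1: rank ker ∂_1 − rank ∂_2 = (15 − 5) − 10 = 0, and ∂_2 has invariant factor 2 > 1, so H_1 ≅ Z/2.
  H_2: rank ker ∂_2 − rank ∂_3 = (10 − 10) − 0 = 0, and there is no ∂_3, so H_2 ≅ 0.

As a check, the Euler characteristic is 6 − 15 + 10 = 1, which agrees with 1 − 0 + 0 = 1.
(K is a triangulation of the real projective plane RP^2.)

H_0 = Z,  H_1 = Z/2,  H_2 = 0.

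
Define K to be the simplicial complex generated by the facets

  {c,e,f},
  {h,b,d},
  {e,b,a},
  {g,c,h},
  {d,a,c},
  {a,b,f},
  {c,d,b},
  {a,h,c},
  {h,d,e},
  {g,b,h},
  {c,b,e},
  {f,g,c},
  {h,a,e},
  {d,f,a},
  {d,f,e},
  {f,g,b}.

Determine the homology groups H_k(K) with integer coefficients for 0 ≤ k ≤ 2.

Take the total order a < b < c < d < e < f < g < h on the vertex set. Then K (dimension 2) consists of the simplices:

  0-simplices (8): a, b, c, d, e, f, g, h
  1-simplices (24): ab, ac, ad, ae, af, ah, bc, bd, be, bf, bg, bh, cd, ce, cf, cg, ch, de, df, dh, ef, eh, fg, gh
  2-simplices (16): abe, abf, acd, ach, adf, aeh, bcd, bce, bdh, bfg, bgh, cef, cfg, cgh, def, deh

Hence C_0 ≅ Z^8, C_1 ≅ Z^24, C_2 ≅ Z^16.

The boundary map ∂_1: C_1 → C_0 sends each edge [p,q] (with p < q) to q − p. For instance
  ∂ad = d − a.
The 8×24 boundary matrix has rank 7 and Smith normal form diag(1,1,1,1,1,1,1).

∂_2: C_2 → C_1 acts by ∂[p,q,r] = [q,r] − [p,r] + [p,q]. For instance
  ∂def = ef − df + de,
  ∂bcd = cd − bd + bc.
The resulting 24×16 matrix has rank 15, and its Smith normal form has invariant factors (1,1,1,1,1,1,1,1,1,1,1,1,1,1,1).

Computing H_k = (kernel of ∂_k) / (image of ∂_{k+1}):

  H_0: rank C_0 − rank ∂_1 = 8 − 7 = 1, and the invariant factors of ∂_1 are all 1, so H_0 = Z.
  H_1: rank ker ∂_1 − rank ∂_2 = (24 − 7) − 15 = 2, and the invariant factors of ∂_2 are all 1, so H_1 = Z^2.
  H_2: rank ker ∂_2 − rank ∂_3 = (16 − 15) − 0 = 1, and there is no ∂_3, so H_2 = Z.

As a check, the Euler characteristic is 8 − 24 + 16 = 0, which agrees with 1 − 2 + 1 = 0.

H_0 ≅ Z,  H_1 ≅ Z^2,  H_2 ≅ Z.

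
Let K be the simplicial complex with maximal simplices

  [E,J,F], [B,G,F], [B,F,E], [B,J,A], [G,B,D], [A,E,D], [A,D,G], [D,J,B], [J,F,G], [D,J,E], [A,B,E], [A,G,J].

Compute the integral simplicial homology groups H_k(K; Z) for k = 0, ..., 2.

Take the total order A < B < D < E < F < G < J on the vertex set. Then K (dimension 2) consists of the simplices:

  0-simplices (7): A, B, D, E, F, G, J
  1-simplices (18): AB, AD, AE, AG, AJ, BD, BE, BF, BG, BJ, DE, DG, DJ, EF, EJ, FG, FJ, GJ
  2-simplices (12): ABE, ABJ, ADE, ADG, AGJ, BDG, BDJ, BEF, BFG, DEJ, EFJ, FGJ

Hence C_0 ≅ Z^7, C_1 ≅ Z^18, C_2 ≅ Z^12.

The boundary map ∂_1: C_1 → C_0 maps an edge to its endpoints' difference, ∂[p,q] = q − p. For instance
  ∂BF = F − B.
This gives a 7×18 integer matrix of rank 6; reducing to Smith normal form yields diagonal entries (1,1,1,1,1,1).

Boundary ∂_2: C_2 → C_1 sends each 2-simplex [p,q,r] to [q,r] − [p,r] + [p,q]. For instance
  ∂ADG = DG − AG + AD,
  ∂FGJ = GJ − FJ + FG.
The 18×12 boundary matrix has rank 12 and Smith normal form diag(1,1,1,1,1,1,1,1,1,1,1,2).

Computing H_k = (kernel of ∂_k) / (image of ∂_{k+1}):

  H_0: rank C_0 − rank ∂_1 = 7 − 6 = 1, and the invariant factors of ∂_1 are all 1, so H_0 = Z.
  H_1: rank ker ∂_1 − rank ∂_2 = (18 − 6) − 12 = 0, and ∂_2 has invariant factor 2 > 1, so H_1 = Z/2.
  H_2: rank ker ∂_2 − rank ∂_3 = (12 − 12) − 0 = 0, and there is no ∂_3, so H_2 = 0.

H_0 ≅ Z,  H_1 ≅ Z/2,  H_2 = 0.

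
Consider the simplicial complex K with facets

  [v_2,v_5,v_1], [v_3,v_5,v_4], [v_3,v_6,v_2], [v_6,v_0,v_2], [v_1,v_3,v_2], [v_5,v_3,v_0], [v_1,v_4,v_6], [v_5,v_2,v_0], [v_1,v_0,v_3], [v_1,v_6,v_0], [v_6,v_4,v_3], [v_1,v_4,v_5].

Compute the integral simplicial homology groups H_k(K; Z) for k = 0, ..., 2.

Fix the vertex order v_0 < v_1 < v_2 < v_3 < v_4 < v_5 < v_6 and write every simplex with vertices in increasing order. Then dim K = 2 and the simplices of K are:

  0-simplices (7): [v_0], [v_1], [v_2], [v_3], [v_4], [v_5], [v_6]
  1-simplices (18): (18 of them)
  2-simplices (12): (12 of them)

Hence C_0 ≅ Z^7, C_1 ≅ Z^18, C_2 ≅ Z^12.

∂_1: C_1 → C_0 is given by ∂[p,q] = [q] − [p]. For instance
  ∂[v_2,v_5] = [v_5] − [v_2].
The resulting 7×18 matrix has rank 6, and its Smith normal form has invariant factors (1,1,1,1,1,1).

The boundary map ∂_2: C_2 → C_1 acts by ∂[p,q,r] = [q,r] − [p,r] + [p,q]. For instance
  ∂[v_1,v_2,v_5] = [v_2,v_5] − [v_1,v_5] + [v_1,v_2],
  ∂[v_3,v_4,v_5] = [v_4,v_5] − [v_3,v_5] + [v_3,v_4].
The resulting 18×12 matrix has rank 12, and its Smith normal form has invariant factors (1,1,1,1,1,1,1,1,1,1,1,2).

Reading off H_k = ker ∂_k / im ∂_{k+1}:

  H_0: rank C_0 − rank ∂_1 = 7 − 6 = 1, and the invariant factors of ∂_1 are all 1, so H_0 ≅ Z.
  H_1: rank ker ∂_1 − rank ∂_2 = (18 − 6) − 12 = 0, and ∂_2 has invariant factor 2 > 1, so H_1 ≅ Z/2Z.
  H_2: rank ker ∂_2 − rank ∂_3 = (12 − 12) − 0 = 0, and there is no ∂_3, so H_2 ≅ 0.

(K is a triangulation of the real projective plane RP^2.)

H_0 = Z,  H_1 = Z/2Z,  H_2 = 0.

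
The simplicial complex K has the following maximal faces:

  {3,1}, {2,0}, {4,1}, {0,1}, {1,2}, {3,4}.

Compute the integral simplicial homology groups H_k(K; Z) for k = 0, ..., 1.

H_0 = Z,  H_1 = Z^2.

K has 5 vertices, 6 edges.
rank ∂_0 = 0, rank ∂_1 = 4 ⇒ b_0 = 5 − 0 − 4 = 1; all invariant factors of ∂_1 are 1 so no torsion. So H_0 = Z.
rank ∂_1 = 4, rank ∂_2 = 0 ⇒ b_1 = 6 − 4 − 0 = 2. So H_1 = Z^2.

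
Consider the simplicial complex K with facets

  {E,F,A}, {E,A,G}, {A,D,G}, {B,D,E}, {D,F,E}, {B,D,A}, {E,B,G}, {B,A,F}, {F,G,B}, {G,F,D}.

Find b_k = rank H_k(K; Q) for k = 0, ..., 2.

b_0 = 1, b_1 = 0, b_2 = 0.

We work with the vertex ordering A < B < D < E < F < G. The simplices of K, each written with vertices in increasing order, are:

  0-simplices (6): A, B, D, E, F, G
  1-simplices (15): AB, AD, AE, AF, AG, BD, BE, BF, BG, DE, DF, DG, EF, EG, FG
  2-simplices (10): ABD, ABF, ADG, AEF, AEG, BDE, BEG, BFG, DEF, DFG

Hence C_0 ≅ Z^6, C_1 ≅ Z^15, C_2 ≅ Z^10.

∂_1: C_1 → C_0 sends each edge [p,q] (with p < q) to q − p.
This gives a 6×15 integer matrix of rank 5; reducing to Smith normal form yields diagonal entries (1,1,1,1,1).

The boundary map ∂_2: C_2 → C_1 sends each 2-simplex [p,q,r] to [q,r] − [p,r] + [p,q]. For instance
  ∂ADG = DG − AG + AD,
  ∂DEF = EF − DF + DE.
This gives a 15×10 integer matrix of rank 10; reducing to Smith normal form yields diagonal entries (1,1,1,1,1,1,1,1,1,2).

Now H_k = ker ∂_k / im ∂_{k+1}, so:

  H_0: rank C_0 − rank ∂_1 = 6 − 5 = 1, and the invariant factors of ∂_1 are all 1, so H_0 = Z.
  H_1: rank ker ∂_1 − rank ∂_2 = (15 − 5) − 10 = 0, and ∂_2 has invariant factor 2 > 1, so H_1 = Z/2.
  H_2: rank ker ∂_2 − rank ∂_3 = (10 − 10) − 0 = 0, and there is no ∂_3, so H_2 = 0.

As a check, the Euler characteristic is 6 − 15 + 10 = 1, which agrees with 1 − 0 + 0 = 1.

Hence the Betti numbers are b_0 = 1, b_1 = 0, b_2 = 0.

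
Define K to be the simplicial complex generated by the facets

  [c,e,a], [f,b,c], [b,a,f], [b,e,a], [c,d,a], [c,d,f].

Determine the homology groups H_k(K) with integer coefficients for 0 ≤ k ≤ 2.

Fix the vertex order a < b < c < d < e < f and write every simplex with vertices in increasing order. Then dim K = 2 and the simplices of K are:

  0-simplices (6): a, b, c, d, e, f
  1-simplices (12): ab, ac, ad, ae, af, bc, be, bf, cd, ce, cf, df
  2-simplices (6): abe, abf, acd, ace, bcf, cdf

so the chain groups are C_0 ≅ Z^6, C_1 ≅ Z^12, C_2 ≅ Z^6.

∂_1: C_1 → C_0 is given by ∂[p,q] = [q] − [p].
The 6×12 boundary matrix has rank 5 and Smith normal form diag(1,1,1,1,1).

The boundary map ∂_2: C_2 → C_1 sends each 2-simplex [p,q,r] to [q,r] − [p,r] + [p,q]. For instance
  ∂acd = cd − ad + ac,
  ∂abf = bf − af + ab.
The 12×6 boundary matrix has rank 6 and Smith normal form diag(1,1,1,1,1,1).

Now H_k = ker ∂_k / im ∂_{k+1}, so:

  H_0: rank C_0 − rank ∂_1 = 6 − 5 = 1, and the invariant factors of ∂_1 are all 1, so H_0 = Z.
  H_1: rank ker ∂_1 − rank ∂_2 = (12 − 5) − 6 = 1, and the invariant factors of ∂_2 are all 1, so H_1 = Z.
  H_2: rank ker ∂_2 − rank ∂_3 = (6 − 6) − 0 = 0, and there is no ∂_3, so H_2 = 0.

H_0 = Z,  H_1 = Z,  H_2 = 0.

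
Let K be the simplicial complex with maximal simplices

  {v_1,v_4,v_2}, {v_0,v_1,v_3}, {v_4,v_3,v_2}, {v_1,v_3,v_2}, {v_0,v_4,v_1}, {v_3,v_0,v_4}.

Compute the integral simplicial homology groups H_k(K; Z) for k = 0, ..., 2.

We work with the vertex ordering v_0 < v_1 < v_2 < v_3 < v_4. The simplices of K, each written with vertices in increasing order, are:

  0-simplices (5): [v_0], [v_1], [v_2], [v_3], [v_4]
  1-simplices (9): [v_0,v_1], [v_0,v_3], [v_0,v_4], [v_1,v_2], [v_1,v_3], [v_1,v_4], [v_2,v_3], [v_2,v_4], [v_3,v_4]
  2-simplices (6): [v_0,v_1,v_3], [v_0,v_1,v_4], [v_0,v_3,v_4], [v_1,v_2,v_3], [v_1,v_2,v_4], [v_2,v_3,v_4]

Hence C_0 ≅ Z^5, C_1 ≅ Z^9, C_2 ≅ Z^6.

∂_1: C_1 → C_0 is given by ∂[p,q] = [q] − [p]. For instance
  ∂[v_0,v_4] = [v_4] − [v_0].
As a 5×9 matrix over Z this has rank 4, with invariant factors (1,1,1,1).

∂_2: C_2 → C_1 acts by ∂[p,q,r] = [q,r] − [p,r] + [p,q]. For instance
  ∂[v_0,v_3,v_4] = [v_3,v_4] − [v_0,v_4] + [v_0,v_3],
  ∂[v_0,v_1,v_3] = [v_1,v_3] − [v_0,v_3] + [v_0,v_1].
This gives a 9×6 integer matrix of rank 5; reducing to Smith normal form yields diagonal entries (1,1,1,1,1).

Reading off H_k = ker ∂_k / im ∂_{k+1}:

  H_0: rank C_0 − rank ∂_1 = 5 − 4 = 1, and the invariant factors of ∂_1 are all 1, so H_0 ≅ Z.
  H_1: rank ker ∂_1 − rank ∂_2 = (9 − 4) − 5 = 0, and the invariant factors of ∂_2 are all 1, so H_1 ≅ 0.
  H_2: rank ker ∂_2 − rank ∂_3 = (6 − 5) − 0 = 1, and there is no ∂_3, so H_2 ≅ Z.

H_0 ≅ Z,  H_1 = 0,  H_2 ≅ Z.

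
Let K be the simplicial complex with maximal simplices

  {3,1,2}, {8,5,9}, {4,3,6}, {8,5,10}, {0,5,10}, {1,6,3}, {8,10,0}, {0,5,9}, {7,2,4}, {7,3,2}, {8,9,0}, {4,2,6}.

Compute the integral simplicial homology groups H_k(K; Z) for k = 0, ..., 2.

We work with the vertex ordering 0 < 1 < 2 < 3 < 4 < 5 < 6 < 7 < 8 < 9 < 10. The simplices of K, each written with vertices in increasing order, are:

  0-simplices (11): [0], [1], [2], [3], [4], [5], [6], [7], [8], [9], [10]
  1-simplices (21): [0,5], [0,8], [0,9], [0,10], [1,2], [1,3], [1,6], [2,3], [2,4], [2,6], [2,7], [3,4], [3,6], [3,7], [4,6], [4,7], [5,8], [5,9], [5,10], [8,9], [8,10]
  2-simplices (12): [0,5,9], [0,5,10], [0,8,9], [0,8,10], [1,2,3], [1,3,6], [2,3,7], [2,4,6], [2,4,7], [3,4,6], [5,8,9], [5,8,10]

giving chain groups C_0 ≅ Z^11, C_1 ≅ Z^21, C_2 ≅ Z^12.

Boundary ∂_1: C_1 → C_0 maps an edge to its endpoints' difference, ∂[p,q] = q − p.
The 11×21 boundary matrix has rank 9 and Smith normal form diag(1,1,1,1,1,1,1,1,1).

The boundary map ∂_2: C_2 → C_1 maps a triangle to the signed sum of its edges. For instance
  ∂[2,4,7] = [4,7] − [2,7] + [2,4],
  ∂[1,2,3] = [2,3] − [1,3] + [1,2].
The 21×12 boundary matrix has rank 11 and Smith normal form diag(1,1,1,1,1,1,1,1,1,1,1).

From H_k ≅ ker(∂_k) / im(∂_{k+1}) we obtain:

  H_0: rank C_0 − rank ∂_1 = 11 − 9 = 2, and the invariant factors of ∂_1 are all 1, so H_0 ≅ Z^2.
  H_1: rank ker ∂_1 − rank ∂_2 = (21 − 9) − 11 = 1, and the invariant factors of ∂_2 are all 1, so H_1 ≅ Z.
  H_2: rank ker ∂_2 − rank ∂_3 = (12 − 11) − 0 = 1, and there is no ∂_3, so H_2 ≅ Z.

As a check, the Euler characteristic is 11 − 21 + 12 = 2, which agrees with 2 − 1 + 1 = 2.

H_0 ≅ Z^2,  H_1 ≅ Z,  H_2 ≅ Z.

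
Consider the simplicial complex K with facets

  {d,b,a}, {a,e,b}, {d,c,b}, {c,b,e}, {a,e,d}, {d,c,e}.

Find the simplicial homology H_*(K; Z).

Order the vertices as a < b < c < d < e. Listing each simplex with vertices in this order, K has dimension 2 with simplices:

  0-simplices (5): a, b, c, d, e
  1-simplices (9): ab, ad, ae, bc, bd, be, cd, ce, de
  2-simplices (6): abd, abe, ade, bcd, bce, cde

so the chain groups are C_0 ≅ Z^5, C_1 ≅ Z^9, C_2 ≅ Z^6.

∂_1: C_1 → C_0 maps an edge to its endpoints' difference, ∂[p,q] = q − p. For instance
  ∂ae = e − a.
The 5×9 boundary matrix has rank 4 and Smith normal form diag(1,1,1,1).

∂_2: C_2 → C_1 sends each 2-simplex [p,q,r] to [q,r] − [p,r] + [p,q]. For instance
  ∂ade = de − ae + ad,
  ∂bce = ce − be + bc.
As a 9×6 matrix over Z this has rank 5, with invariant factors (1,1,1,1,1).

Now H_k = ker ∂_k / im ∂_{k+1}, so:

  H_0: rank C_0 − rank ∂_1 = 5 − 4 = 1, and the invariant factors of ∂_1 are all 1, so H_0 = Z.
  H_1: rank ker ∂_1 − rank ∂_2 = (9 − 4) − 5 = 0, and the invariant factors of ∂_2 are all 1, so H_1 = 0.
  H_2: rank ker ∂_2 − rank ∂_3 = (6 − 5) − 0 = 1, and there is no ∂_3, so H_2 = Z.

H_0 ≅ Z,  H_1 = 0,  H_2 ≅ Z.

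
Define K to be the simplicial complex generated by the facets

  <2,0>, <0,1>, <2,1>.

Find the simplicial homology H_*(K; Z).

Order the vertices as 0 < 1 < 2. Listing each simplex with vertices in this order, K has dimension 1 with simplices:

  0-simplices (3): [0], [1], [2]
  1-simplices (3): [0,1], [0,2], [1,2]

giving chain groups C_0 ≅ Z^3, C_1 ≅ Z^3.

The boundary map ∂_1: C_1 → C_0 maps an edge to its endpoints' difference, ∂[p,q] = q − p.
This gives a 3×3 integer matrix of rank 2; reducing to Smith normal form yields diagonal entries (1,1).

Now H_k = ker ∂_k / im ∂_{k+1}, so:

  H_0: rank C_0 − rank ∂_1 = 3 − 2 = 1, and the invariant factors of ∂_1 are all 1, so H_0 = Z.
  H_1: rank ker ∂_1 − rank ∂_2 = (3 − 2) − 0 = 1, and there is no ∂_2, so H_1 = Z.

(K is a triangulation of the circle S^1.)

H_0 = Z,  H_1 = Z.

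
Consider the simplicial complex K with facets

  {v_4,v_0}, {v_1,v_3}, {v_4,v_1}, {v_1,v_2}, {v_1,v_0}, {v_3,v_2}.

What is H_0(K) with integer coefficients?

Fix the vertex order v_0 < v_1 < v_2 < v_3 < v_4 and write every simplex with vertices in increasing order. Then dim K = 1 and the simplices of K are:

  0-simplices (5): [v_0], [v_1], [v_2], [v_3], [v_4]
  1-simplices (6): [v_0,v_1], [v_0,v_4], [v_1,v_2], [v_1,v_3], [v_1,v_4], [v_2,v_3]

so the chain groups are C_0 ≅ Z^5, C_1 ≅ Z^6.

The boundary map ∂_1: C_1 → C_0 maps an edge to its endpoints' difference, ∂[p,q] = q − p. For instance
  ∂[v_2,v_3] = [v_3] − [v_2].
The 5×6 boundary matrix has rank 4 and Smith normal form diag(1,1,1,1).

Reading off H_k = ker ∂_k / im ∂_{k+1}:

  H_0: rank C_0 − rank ∂_1 = 5 − 4 = 1, and the invariant factors of ∂_1 are all 1, so H_0 ≅ Z.

H_0 = Z.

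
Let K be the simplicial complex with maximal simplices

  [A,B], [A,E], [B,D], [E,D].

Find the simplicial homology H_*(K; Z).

H_0 = Z,  H_1 = Z.

Fix the vertex order A < B < D < E and write every simplex with vertices in increasing order. Then dim K = 1 and the simplices of K are:

  0-simplices (4): A, B, D, E
  1-simplices (4): AB, AE, BD, DE

giving chain groups C_0 ≅ Z^4, C_1 ≅ Z^4.

The boundary map ∂_1: C_1 → C_0 sends each edge [p,q] (with p < q) to q − p. For instance
  ∂BD = D − B.
As a 4×4 matrix over Z this has rank 3, with invariant factors (1,1,1).

From H_k ≅ ker(∂_k) / im(∂_{k+1}) we obtain:

  H_0: rank C_0 − rank ∂_1 = 4 − 3 = 1, and the invariant factors of ∂_1 are all 1, so H_0 = Z.
  H_1: rank ker ∂_1 − rank ∂_2 = (4 − 3) − 0 = 1, and there is no ∂_2, so H_1 = Z.

(K is a triangulation of the circle S^1.)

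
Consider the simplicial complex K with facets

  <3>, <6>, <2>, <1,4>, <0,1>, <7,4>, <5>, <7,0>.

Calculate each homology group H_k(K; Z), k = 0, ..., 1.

Take the total order 0 < 1 < 2 < 3 < 4 < 5 < 6 < 7 on the vertex set. Then K (dimension 1) consists of the simplices:

  0-simplices (8): [0], [1], [2], [3], [4], [5], [6], [7]
  1-simplices (4): [0,1], [0,7], [1,4], [4,7]

Hence C_0 ≅ Z^8, C_1 ≅ Z^4.

∂_1: C_1 → C_0 sends each edge [p,q] (with p < q) to q − p. For instance
  ∂[0,7] = [7] − [0].
The resulting 8×4 matrix has rank 3, and its Smith normal form has invariant factors (1,1,1).

Reading off H_k = ker ∂_k / im ∂_{k+1}:

  H_0: rank C_0 − rank ∂_1 = 8 − 3 = 5, and the invariant factors of ∂_1 are all 1, so H_0 ≅ Z^5.
  H_1: rank ker ∂_1 − rank ∂_2 = (4 − 3) − 0 = 1, and there is no ∂_2, so H_1 ≅ Z.

As a check, the Euler characteristic is 8 − 4 = 4, which agrees with 5 − 1 = 4.

H_0 ≅ Z^5,  H_1 ≅ Z.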